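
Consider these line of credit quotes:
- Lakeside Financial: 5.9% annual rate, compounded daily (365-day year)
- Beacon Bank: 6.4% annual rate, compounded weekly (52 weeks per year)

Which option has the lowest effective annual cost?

Lakeside Financial: (1 + 0.059/365)^365 − 1 = 6.077%
Beacon Bank: (1 + 0.064/52)^52 − 1 = 6.605%
The lowest effective annual rate is Lakeside Financial at 6.077%.

Lakeside Financial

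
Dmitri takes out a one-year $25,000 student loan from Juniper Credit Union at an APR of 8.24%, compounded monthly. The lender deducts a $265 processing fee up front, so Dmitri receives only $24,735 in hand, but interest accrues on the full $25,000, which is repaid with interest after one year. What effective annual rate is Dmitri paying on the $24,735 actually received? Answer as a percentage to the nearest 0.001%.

9.721%

Amount owed after one year: 25,000 × (1 + 0.0824/12)^12 = 25,000 × 1.085584 = $27,139.61.
Effective rate on net proceeds: 27,139.61 / 24,735 − 1 = 0.097215 = 9.721%.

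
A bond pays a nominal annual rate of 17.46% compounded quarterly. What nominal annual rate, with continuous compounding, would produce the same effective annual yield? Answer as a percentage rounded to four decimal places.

EAR = (1 + 0.1746/4)^4 − 1 = 0.186368.
Equivalent continuous rate: r = ln(1 + 0.186368) = 0.170897 = 17.0897%.

17.0897%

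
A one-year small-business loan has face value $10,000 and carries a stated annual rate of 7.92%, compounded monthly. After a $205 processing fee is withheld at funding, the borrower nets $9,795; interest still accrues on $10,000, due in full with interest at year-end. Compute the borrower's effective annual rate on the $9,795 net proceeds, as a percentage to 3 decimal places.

Amount owed after one year: 10,000 × (1 + 0.0792/12)^12 = 10,000 × 1.082139 = $10,821.39.
Effective rate on net proceeds: 10,821.39 / 9,795 − 1 = 0.104787 = 10.479%.

10.479%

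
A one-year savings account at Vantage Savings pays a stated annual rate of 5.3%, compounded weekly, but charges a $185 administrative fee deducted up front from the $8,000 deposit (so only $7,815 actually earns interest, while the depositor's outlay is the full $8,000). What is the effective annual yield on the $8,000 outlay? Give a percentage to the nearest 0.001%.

3.002%

Value after one year: 7,815 × (1 + 0.053/52)^52 = 7,815 × 1.054401 = $8,240.15.
Effective yield on the $8,000 outlay: 8,240.15 / 8,000 − 1 = 0.030018 = 3.002%.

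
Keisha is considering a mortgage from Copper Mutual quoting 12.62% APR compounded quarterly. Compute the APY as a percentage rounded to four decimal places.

EAR = (1 + 0.1262/4)^4 − 1.
= (1 + 0.031550)^4 − 1 = 1.132299 − 1 = 13.2299%.

13.2299%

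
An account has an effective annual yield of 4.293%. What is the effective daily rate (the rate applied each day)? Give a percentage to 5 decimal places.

0.01152%

The per-day rate i satisfies (1 + i)^365 = 1 + 0.04293.
i = 1.04293^(1/365) − 1 = 0.0001152 = 0.01152%.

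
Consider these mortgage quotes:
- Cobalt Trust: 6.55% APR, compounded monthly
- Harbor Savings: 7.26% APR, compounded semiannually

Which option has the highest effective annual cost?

Cobalt Trust: (1 + 0.0655/12)^12 − 1 = 6.750%
Harbor Savings: (1 + 0.0726/2)^2 − 1 = 7.392%
The highest effective annual rate is Harbor Savings at 7.392%.

Harbor Savings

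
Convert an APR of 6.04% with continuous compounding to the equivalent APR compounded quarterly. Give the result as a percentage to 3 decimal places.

EAR under continuous compounding: e^0.0604 − 1 = 0.062261.
Solve (1 + r/4)^4 = 1.062261: r/4 = 1.062261^(1/4) − 1 = 0.015215, so r = 0.060858 = 6.086%.

6.086%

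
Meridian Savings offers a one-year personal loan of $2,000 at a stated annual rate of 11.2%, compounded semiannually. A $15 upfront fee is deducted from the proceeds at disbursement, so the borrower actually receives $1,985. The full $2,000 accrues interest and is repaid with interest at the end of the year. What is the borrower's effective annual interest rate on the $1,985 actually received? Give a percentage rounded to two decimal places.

Amount owed after one year: 2,000 × (1 + 0.112/2)^2 = 2,000 × 1.115136 = $2,230.27.
Effective rate on net proceeds: 2,230.27 / 1,985 − 1 = 0.123563 = 12.36%.

12.36%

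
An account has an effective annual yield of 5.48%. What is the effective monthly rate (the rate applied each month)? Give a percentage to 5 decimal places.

0.44558%

The per-month rate i satisfies (1 + i)^12 = 1 + 0.0548.
i = 1.0548^(1/12) − 1 = 0.0044558 = 0.44558%.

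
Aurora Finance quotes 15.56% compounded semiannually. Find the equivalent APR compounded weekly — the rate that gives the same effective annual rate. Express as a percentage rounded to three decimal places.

15.006%

EAR = (1 + 0.1556/2)^2 − 1 = 0.161653.
Solve (1 + r/52)^52 = 1.161653: r/52 = 1.161653^(1/52) − 1 = 0.002886, so r = 0.150060 = 15.006%.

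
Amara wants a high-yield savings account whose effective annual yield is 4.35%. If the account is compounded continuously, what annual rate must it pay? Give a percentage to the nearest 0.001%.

Continuous: nominal r satisfies e^r − 1 = 0.0435.
r = ln(1 + 0.0435) = ln(1.0435) = 0.042580 = 4.258%.

4.258%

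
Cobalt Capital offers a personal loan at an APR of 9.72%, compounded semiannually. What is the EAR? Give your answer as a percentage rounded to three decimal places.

9.956%

EAR = (1 + 0.0972/2)^2 − 1.
= 1.099562 − 1 = 9.956%.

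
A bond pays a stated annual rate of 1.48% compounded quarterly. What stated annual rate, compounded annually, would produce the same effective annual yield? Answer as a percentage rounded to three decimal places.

1.488%

EAR = (1 + 0.0148/4)^4 − 1 = 0.014882.
Compounded annually, the equivalent nominal rate is the EAR itself: 1.488%.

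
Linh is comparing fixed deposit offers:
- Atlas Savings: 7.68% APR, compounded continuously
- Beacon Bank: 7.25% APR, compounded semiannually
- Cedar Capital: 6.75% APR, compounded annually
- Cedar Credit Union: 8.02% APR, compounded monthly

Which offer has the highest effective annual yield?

Cedar Credit Union

Atlas Savings: e^0.0768 − 1 = 7.983%
Beacon Bank: (1 + 0.0725/2)^2 − 1 = 7.381%
Cedar Capital: compounded annually, EAR = 6.750%
Cedar Credit Union: (1 + 0.0802/12)^12 − 1 = 8.321%
The highest effective annual rate is Cedar Credit Union at 8.321%.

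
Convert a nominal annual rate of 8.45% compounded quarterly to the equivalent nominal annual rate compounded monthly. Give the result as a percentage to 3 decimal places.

EAR = (1 + 0.0845/4)^4 − 1 = 0.087216.
Solve (1 + r/12)^12 = 1.087216: r/12 = 1.087216^(1/12) − 1 = 0.006993, so r = 0.083912 = 8.391%.

8.391%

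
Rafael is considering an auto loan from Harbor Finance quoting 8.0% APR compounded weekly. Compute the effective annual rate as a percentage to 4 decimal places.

EAR = (1 + 0.080/52)^52 − 1.
= (1 + 0.001538)^52 − 1 = 1.083220 − 1 = 8.3220%.

8.3220%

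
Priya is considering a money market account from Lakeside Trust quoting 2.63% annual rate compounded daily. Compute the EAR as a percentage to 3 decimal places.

EAR = (1 + 0.0263/365)^365 − 1.
= (1 + 0.000072)^365 − 1 = 1.026648 − 1 = 2.665%.

2.665%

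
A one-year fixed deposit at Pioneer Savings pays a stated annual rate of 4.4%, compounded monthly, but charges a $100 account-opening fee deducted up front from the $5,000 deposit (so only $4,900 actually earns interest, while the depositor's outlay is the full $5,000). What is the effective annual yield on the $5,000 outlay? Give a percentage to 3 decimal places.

2.400%

Value after one year: 4,900 × (1 + 0.044/12)^12 = 4,900 × 1.044898 = $5,120.00.
Effective yield on the $5,000 outlay: 5,120.00 / 5,000 − 1 = 0.024000 = 2.400%.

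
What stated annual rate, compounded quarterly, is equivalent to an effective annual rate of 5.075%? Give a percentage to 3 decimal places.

4.981%

(1 + r/4)^4 − 1 = 0.05075, so 1 + r/4 = 1.05075^(1/4).
r/4 = 0.012453, so r = 0.049812 = 4.981%.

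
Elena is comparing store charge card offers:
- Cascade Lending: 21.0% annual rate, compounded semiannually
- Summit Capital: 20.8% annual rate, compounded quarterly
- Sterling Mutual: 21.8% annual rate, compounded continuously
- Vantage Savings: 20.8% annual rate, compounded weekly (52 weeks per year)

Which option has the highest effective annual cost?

Cascade Lending: (1 + 0.210/2)^2 − 1 = 22.103%
Summit Capital: (1 + 0.208/4)^4 − 1 = 22.479%
Sterling Mutual: e^0.218 − 1 = 24.359%
Vantage Savings: (1 + 0.208/52)^52 − 1 = 23.070%
The highest effective annual rate is Sterling Mutual at 24.359%.

Sterling Mutual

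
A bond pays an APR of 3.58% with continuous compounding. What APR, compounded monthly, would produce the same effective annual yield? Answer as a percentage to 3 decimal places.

3.585%

EAR under continuous compounding: e^0.0358 − 1 = 0.036449.
Solve (1 + r/12)^12 = 1.036449: r/12 = 1.036449^(1/12) − 1 = 0.002988, so r = 0.035853 = 3.585%.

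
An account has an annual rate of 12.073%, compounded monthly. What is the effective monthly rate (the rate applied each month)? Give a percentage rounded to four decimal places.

With a nominal annual rate compounded monthly, the periodic rate is the nominal rate divided by 12.
i = 0.12073 / 12 = 0.0100608 = 1.0061%.

1.0061%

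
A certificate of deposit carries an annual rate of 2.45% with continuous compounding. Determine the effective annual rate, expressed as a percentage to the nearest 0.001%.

With continuous compounding, EAR = e^0.0245 − 1.
e^0.0245 = 1.024803, so EAR = 0.024803 = 2.480%.

2.480%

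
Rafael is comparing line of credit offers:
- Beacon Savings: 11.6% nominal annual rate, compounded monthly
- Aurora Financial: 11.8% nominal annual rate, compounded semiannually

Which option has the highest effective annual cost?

Beacon Savings: (1 + 0.116/12)^12 − 1 = 12.237%
Aurora Financial: (1 + 0.118/2)^2 − 1 = 12.148%
The highest effective annual rate is Beacon Savings at 12.237%.

Beacon Savings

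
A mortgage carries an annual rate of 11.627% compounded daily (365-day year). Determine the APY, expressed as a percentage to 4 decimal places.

EAR = (1 + 0.11627/365)^365 − 1.
= (1 + 0.000319)^365 − 1 = 1.123278 − 1 = 12.3278%.

12.3278%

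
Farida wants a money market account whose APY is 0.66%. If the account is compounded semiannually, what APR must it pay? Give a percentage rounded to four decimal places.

0.6589%

(1 + r/2)^2 − 1 = 0.0066, so 1 + r/2 = 1.0066^(1/2).
r/2 = 0.003295, so r = 0.006589 = 0.6589%.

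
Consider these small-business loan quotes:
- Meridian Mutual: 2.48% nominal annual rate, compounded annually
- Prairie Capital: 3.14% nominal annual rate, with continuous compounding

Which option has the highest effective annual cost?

Prairie Capital

Meridian Mutual: compounded annually, EAR = 2.480%
Prairie Capital: e^0.0314 − 1 = 3.190%
The highest effective annual rate is Prairie Capital at 3.190%.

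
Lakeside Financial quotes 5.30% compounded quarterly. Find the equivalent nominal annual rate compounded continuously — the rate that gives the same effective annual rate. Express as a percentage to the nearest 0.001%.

EAR = (1 + 0.0530/4)^4 − 1 = 0.054063.
Equivalent continuous rate: r = ln(1 + 0.054063) = 0.052652 = 5.265%.

5.265%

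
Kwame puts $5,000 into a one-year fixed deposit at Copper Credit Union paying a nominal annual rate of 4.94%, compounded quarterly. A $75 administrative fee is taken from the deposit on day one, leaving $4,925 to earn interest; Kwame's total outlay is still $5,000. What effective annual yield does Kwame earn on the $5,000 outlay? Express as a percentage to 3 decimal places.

3.457%

Value after one year: 4,925 × (1 + 0.0494/4)^4 = 4,925 × 1.050323 = $5,172.84.
Effective yield on the $5,000 outlay: 5,172.84 / 5,000 − 1 = 0.034568 = 3.457%.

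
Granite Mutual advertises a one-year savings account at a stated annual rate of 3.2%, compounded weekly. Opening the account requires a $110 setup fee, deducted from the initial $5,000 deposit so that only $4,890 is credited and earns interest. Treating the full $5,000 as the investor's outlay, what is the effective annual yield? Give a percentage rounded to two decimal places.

0.98%

Value after one year: 4,890 × (1 + 0.032/52)^52 = 4,890 × 1.032507 = $5,048.96.
Effective yield on the $5,000 outlay: 5,048.96 / 5,000 − 1 = 0.009792 = 0.98%.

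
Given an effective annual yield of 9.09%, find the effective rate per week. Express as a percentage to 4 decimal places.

0.1675%

The per-week rate i satisfies (1 + i)^52 = 1 + 0.0909.
i = 1.0909^(1/52) − 1 = 0.0016745 = 0.1675%.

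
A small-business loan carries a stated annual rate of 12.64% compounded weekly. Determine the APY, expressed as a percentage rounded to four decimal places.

EAR = (1 + 0.1264/52)^52 − 1.
= (1 + 0.002431)^52 − 1 = 1.134562 − 1 = 13.4562%.

13.4562%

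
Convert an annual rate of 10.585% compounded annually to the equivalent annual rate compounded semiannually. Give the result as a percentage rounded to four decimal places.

10.3188%

Compounded annually, EAR = nominal = 0.105850.
Solve (1 + r/2)^2 = 1.105850: r/2 = 1.105850^(1/2) − 1 = 0.051594, so r = 0.103188 = 10.3188%.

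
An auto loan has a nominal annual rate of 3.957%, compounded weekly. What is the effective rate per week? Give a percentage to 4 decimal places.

With a nominal annual rate compounded weekly, the periodic rate is the nominal rate divided by 52.
i = 0.03957 / 52 = 0.0007610 = 0.0761%.

0.0761%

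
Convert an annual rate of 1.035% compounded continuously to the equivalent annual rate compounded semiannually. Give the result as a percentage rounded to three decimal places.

1.038%

EAR under continuous compounding: e^0.01035 − 1 = 0.010404.
Solve (1 + r/2)^2 = 1.010404: r/2 = 1.010404^(1/2) − 1 = 0.005188, so r = 0.010377 = 1.038%.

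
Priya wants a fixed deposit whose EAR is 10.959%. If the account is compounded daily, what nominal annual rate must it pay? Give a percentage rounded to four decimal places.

(1 + r/365)^365 − 1 = 0.10959, so 1 + r/365 = 1.10959^(1/365).
r/365 = 0.000285, so r = 0.104005 = 10.4005%.

10.4005%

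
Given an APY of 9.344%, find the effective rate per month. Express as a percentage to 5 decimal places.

The per-month rate i satisfies (1 + i)^12 = 1 + 0.09344.
i = 1.09344^(1/12) − 1 = 0.0074718 = 0.74718%.

0.74718%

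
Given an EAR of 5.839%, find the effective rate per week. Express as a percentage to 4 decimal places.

0.1092%

The per-week rate i satisfies (1 + i)^52 = 1 + 0.05839.
i = 1.05839^(1/52) − 1 = 0.0010919 = 0.1092%.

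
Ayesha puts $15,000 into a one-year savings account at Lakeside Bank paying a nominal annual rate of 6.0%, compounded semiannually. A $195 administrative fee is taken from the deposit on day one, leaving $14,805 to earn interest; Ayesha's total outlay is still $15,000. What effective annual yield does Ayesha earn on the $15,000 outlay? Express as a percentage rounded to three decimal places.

Value after one year: 14,805 × (1 + 0.060/2)^2 = 14,805 × 1.060900 = $15,706.62.
Effective yield on the $15,000 outlay: 15,706.62 / 15,000 − 1 = 0.047108 = 4.711%.

4.711%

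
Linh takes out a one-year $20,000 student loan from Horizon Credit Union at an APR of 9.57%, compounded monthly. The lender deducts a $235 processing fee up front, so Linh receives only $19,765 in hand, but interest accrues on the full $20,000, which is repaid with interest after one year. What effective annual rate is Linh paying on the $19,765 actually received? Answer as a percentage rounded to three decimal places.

11.309%

Amount owed after one year: 20,000 × (1 + 0.0957/12)^12 = 20,000 × 1.100011 = $22,000.23.
Effective rate on net proceeds: 22,000.23 / 19,765 − 1 = 0.113090 = 11.309%.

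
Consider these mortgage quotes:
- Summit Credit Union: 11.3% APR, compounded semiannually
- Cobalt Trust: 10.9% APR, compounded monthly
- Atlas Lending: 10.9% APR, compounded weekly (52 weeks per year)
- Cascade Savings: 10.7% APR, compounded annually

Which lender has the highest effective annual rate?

Summit Credit Union

Summit Credit Union: (1 + 0.113/2)^2 − 1 = 11.619%
Cobalt Trust: (1 + 0.109/12)^12 − 1 = 11.461%
Atlas Lending: (1 + 0.109/52)^52 − 1 = 11.504%
Cascade Savings: compounded annually, EAR = 10.700%
The highest effective annual rate is Summit Credit Union at 11.619%.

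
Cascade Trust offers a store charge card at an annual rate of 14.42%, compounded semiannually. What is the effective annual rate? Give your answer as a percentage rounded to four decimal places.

14.9398%

EAR = (1 + 0.1442/2)^2 − 1.
= (1 + 0.072100)^2 − 1 = 1.149398 − 1 = 14.9398%.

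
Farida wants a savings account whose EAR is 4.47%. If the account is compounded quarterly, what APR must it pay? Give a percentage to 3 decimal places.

(1 + r/4)^4 − 1 = 0.0447, so 1 + r/4 = 1.0447^(1/4).
r/4 = 0.010992, so r = 0.043970 = 4.397%.

4.397%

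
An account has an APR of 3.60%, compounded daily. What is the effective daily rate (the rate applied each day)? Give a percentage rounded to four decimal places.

With a nominal annual rate compounded daily, the periodic rate is the nominal rate divided by 365.
i = 0.0360 / 365 = 0.0000986 = 0.0099%.

0.0099%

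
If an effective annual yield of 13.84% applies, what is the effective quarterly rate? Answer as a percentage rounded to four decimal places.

The per-quarter rate i satisfies (1 + i)^4 = 1 + 0.1384.
i = 1.1384^(1/4) − 1 = 0.0329367 = 3.2937%.

3.2937%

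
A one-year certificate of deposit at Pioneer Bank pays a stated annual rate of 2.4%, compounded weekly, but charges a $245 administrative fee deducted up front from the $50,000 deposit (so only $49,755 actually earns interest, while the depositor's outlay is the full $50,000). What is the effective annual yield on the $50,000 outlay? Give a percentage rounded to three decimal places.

Value after one year: 49,755 × (1 + 0.024/52)^52 = 49,755 × 1.024285 = $50,963.28.
Effective yield on the $50,000 outlay: 50,963.28 / 50,000 − 1 = 0.019266 = 1.927%.

1.927%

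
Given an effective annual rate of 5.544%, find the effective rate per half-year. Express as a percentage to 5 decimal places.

2.73461%

The per-half-year rate i satisfies (1 + i)^2 = 1 + 0.05544.
i = 1.05544^(1/2) − 1 = 0.0273461 = 2.73461%.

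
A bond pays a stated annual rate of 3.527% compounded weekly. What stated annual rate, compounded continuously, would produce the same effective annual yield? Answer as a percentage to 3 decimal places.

EAR = (1 + 0.03527/52)^52 − 1 = 0.035887.
Equivalent continuous rate: r = ln(1 + 0.035887) = 0.035258 = 3.526%.

3.526%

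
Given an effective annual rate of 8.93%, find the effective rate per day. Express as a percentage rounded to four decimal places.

The per-day rate i satisfies (1 + i)^365 = 1 + 0.0893.
i = 1.0893^(1/365) − 1 = 0.0002344 = 0.0234%.

0.0234%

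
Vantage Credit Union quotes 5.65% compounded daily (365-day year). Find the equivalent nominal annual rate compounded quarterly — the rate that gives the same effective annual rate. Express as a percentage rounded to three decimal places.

5.690%

EAR = (1 + 0.0565/365)^365 − 1 = 0.058122.
Solve (1 + r/4)^4 = 1.058122: r/4 = 1.058122^(1/4) − 1 = 0.014224, so r = 0.056896 = 5.690%.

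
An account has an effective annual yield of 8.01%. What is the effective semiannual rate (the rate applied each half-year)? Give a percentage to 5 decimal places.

3.92786%

The per-half-year rate i satisfies (1 + i)^2 = 1 + 0.0801.
i = 1.0801^(1/2) − 1 = 0.0392786 = 3.92786%.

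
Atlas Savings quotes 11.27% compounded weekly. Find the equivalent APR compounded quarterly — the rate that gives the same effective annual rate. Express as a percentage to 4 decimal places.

11.4177%

EAR = (1 + 0.1127/52)^52 − 1 = 0.119160.
Solve (1 + r/4)^4 = 1.119160: r/4 = 1.119160^(1/4) − 1 = 0.028544, so r = 0.114177 = 11.4177%.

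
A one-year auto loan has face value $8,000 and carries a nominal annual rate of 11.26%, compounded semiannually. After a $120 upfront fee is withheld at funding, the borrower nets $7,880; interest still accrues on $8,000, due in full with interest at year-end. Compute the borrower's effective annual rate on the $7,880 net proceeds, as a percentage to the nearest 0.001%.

13.276%

Amount owed after one year: 8,000 × (1 + 0.1126/2)^2 = 8,000 × 1.115770 = $8,926.16.
Effective rate on net proceeds: 8,926.16 / 7,880 − 1 = 0.132761 = 13.276%.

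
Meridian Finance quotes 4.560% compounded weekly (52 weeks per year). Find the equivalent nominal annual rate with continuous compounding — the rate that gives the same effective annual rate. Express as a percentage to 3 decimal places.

EAR = (1 + 0.04560/52)^52 − 1 = 0.046635.
Equivalent continuous rate: r = ln(1 + 0.046635) = 0.045580 = 4.558%.

4.558%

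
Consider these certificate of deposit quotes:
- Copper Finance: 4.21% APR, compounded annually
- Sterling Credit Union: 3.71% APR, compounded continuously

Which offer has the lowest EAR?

Sterling Credit Union

Copper Finance: compounded annually, EAR = 4.210%
Sterling Credit Union: e^0.0371 − 1 = 3.780%
The lowest effective annual rate is Sterling Credit Union at 3.780%.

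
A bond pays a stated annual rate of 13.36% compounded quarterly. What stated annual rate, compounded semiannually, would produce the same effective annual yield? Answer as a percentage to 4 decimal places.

13.5831%

EAR = (1 + 0.1336/4)^4 − 1 = 0.140444.
Solve (1 + r/2)^2 = 1.140444: r/2 = 1.140444^(1/2) − 1 = 0.067916, so r = 0.135831 = 13.5831%.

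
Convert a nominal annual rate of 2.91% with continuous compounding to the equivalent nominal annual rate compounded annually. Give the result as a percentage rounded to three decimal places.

EAR under continuous compounding: e^0.0291 − 1 = 0.029528.
Compounded annually, the equivalent nominal rate is the EAR itself: 2.953%.

2.953%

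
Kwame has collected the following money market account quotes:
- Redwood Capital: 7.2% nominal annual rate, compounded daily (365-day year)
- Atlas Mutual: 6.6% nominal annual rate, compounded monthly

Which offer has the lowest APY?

Atlas Mutual

Redwood Capital: (1 + 0.072/365)^365 − 1 = 7.465%
Atlas Mutual: (1 + 0.066/12)^12 − 1 = 6.803%
The lowest effective annual rate is Atlas Mutual at 6.803%.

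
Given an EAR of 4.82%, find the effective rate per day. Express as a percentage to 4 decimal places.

The per-day rate i satisfies (1 + i)^365 = 1 + 0.0482.
i = 1.0482^(1/365) − 1 = 0.0001290 = 0.0129%.

0.0129%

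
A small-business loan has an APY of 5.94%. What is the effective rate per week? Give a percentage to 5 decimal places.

The per-week rate i satisfies (1 + i)^52 = 1 + 0.0594.
i = 1.0594^(1/52) − 1 = 0.0011103 = 0.11103%.

0.11103%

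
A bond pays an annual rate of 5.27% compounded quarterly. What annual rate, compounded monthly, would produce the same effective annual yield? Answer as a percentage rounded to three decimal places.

EAR = (1 + 0.0527/4)^4 − 1 = 0.053751.
Solve (1 + r/12)^12 = 1.053751: r/12 = 1.053751^(1/12) − 1 = 0.004373, so r = 0.052470 = 5.247%.

5.247%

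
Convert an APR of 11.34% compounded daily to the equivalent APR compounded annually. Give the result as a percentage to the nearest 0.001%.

EAR = (1 + 0.1134/365)^365 − 1 = 0.120060.
Compounded annually, the equivalent nominal rate is the EAR itself: 12.006%.

12.006%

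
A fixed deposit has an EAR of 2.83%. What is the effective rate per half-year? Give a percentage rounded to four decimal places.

1.4051%

The per-half-year rate i satisfies (1 + i)^2 = 1 + 0.0283.
i = 1.0283^(1/2) − 1 = 0.0140513 = 1.4051%.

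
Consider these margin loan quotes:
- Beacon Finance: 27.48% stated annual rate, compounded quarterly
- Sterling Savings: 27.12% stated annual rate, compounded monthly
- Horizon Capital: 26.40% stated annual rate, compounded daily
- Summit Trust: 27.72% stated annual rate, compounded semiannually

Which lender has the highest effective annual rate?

Sterling Savings

Beacon Finance: (1 + 0.2748/4)^4 − 1 = 30.444%
Sterling Savings: (1 + 0.2712/12)^12 − 1 = 30.758%
Horizon Capital: (1 + 0.2640/365)^365 − 1 = 30.200%
Summit Trust: (1 + 0.2772/2)^2 − 1 = 29.641%
The highest effective annual rate is Sterling Savings at 30.758%.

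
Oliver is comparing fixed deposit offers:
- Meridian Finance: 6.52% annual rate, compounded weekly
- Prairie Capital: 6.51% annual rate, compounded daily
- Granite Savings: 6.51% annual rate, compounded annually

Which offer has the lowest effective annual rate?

Meridian Finance: (1 + 0.0652/52)^52 − 1 = 6.733%
Prairie Capital: (1 + 0.0651/365)^365 − 1 = 6.726%
Granite Savings: compounded annually, EAR = 6.510%
The lowest effective annual rate is Granite Savings at 6.510%.

Granite Savings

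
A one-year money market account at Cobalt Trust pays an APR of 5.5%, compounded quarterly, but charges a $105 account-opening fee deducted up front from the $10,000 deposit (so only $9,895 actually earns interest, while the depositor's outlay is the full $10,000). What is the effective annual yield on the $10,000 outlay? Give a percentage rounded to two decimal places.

4.51%

Value after one year: 9,895 × (1 + 0.055/4)^4 = 9,895 × 1.056145 = $10,450.55.
Effective yield on the $10,000 outlay: 10,450.55 / 10,000 − 1 = 0.045055 = 4.51%.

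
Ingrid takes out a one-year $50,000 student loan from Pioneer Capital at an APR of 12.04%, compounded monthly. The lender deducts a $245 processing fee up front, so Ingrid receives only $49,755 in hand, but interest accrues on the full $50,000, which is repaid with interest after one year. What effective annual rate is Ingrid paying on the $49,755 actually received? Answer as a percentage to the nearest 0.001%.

13.282%

Amount owed after one year: 50,000 × (1 + 0.1204/12)^12 = 50,000 × 1.127271 = $56,363.57.
Effective rate on net proceeds: 56,363.57 / 49,755 − 1 = 0.132822 = 13.282%.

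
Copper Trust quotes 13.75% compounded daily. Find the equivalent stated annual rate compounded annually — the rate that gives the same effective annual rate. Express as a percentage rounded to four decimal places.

EAR = (1 + 0.1375/365)^365 − 1 = 0.147372.
Compounded annually, the equivalent nominal rate is the EAR itself: 14.7372%.

14.7372%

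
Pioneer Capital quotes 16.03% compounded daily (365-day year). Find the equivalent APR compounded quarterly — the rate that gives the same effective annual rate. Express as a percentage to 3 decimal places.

16.352%

EAR = (1 + 0.1603/365)^365 − 1 = 0.173822.
Solve (1 + r/4)^4 = 1.173822: r/4 = 1.173822^(1/4) − 1 = 0.040880, so r = 0.163519 = 16.352%.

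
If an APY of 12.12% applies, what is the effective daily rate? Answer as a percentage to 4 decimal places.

0.0313%

The per-day rate i satisfies (1 + i)^365 = 1 + 0.1212.
i = 1.1212^(1/365) − 1 = 0.0003135 = 0.0313%.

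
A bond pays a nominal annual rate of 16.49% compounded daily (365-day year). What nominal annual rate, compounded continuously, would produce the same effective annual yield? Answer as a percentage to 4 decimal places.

EAR = (1 + 0.1649/365)^365 − 1 = 0.179231.
Equivalent continuous rate: r = ln(1 + 0.179231) = 0.164863 = 16.4863%.

16.4863%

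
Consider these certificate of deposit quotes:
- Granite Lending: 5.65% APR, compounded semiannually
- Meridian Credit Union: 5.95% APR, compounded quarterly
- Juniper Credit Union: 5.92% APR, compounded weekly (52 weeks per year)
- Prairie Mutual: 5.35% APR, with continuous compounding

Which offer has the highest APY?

Granite Lending: (1 + 0.0565/2)^2 − 1 = 5.730%
Meridian Credit Union: (1 + 0.0595/4)^4 − 1 = 6.084%
Juniper Credit Union: (1 + 0.0592/52)^52 − 1 = 6.095%
Prairie Mutual: e^0.0535 − 1 = 5.496%
The highest effective annual rate is Juniper Credit Union at 6.095%.

Juniper Credit Union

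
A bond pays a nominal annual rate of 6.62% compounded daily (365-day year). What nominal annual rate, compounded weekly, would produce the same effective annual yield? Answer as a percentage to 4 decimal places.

EAR = (1 + 0.0662/365)^365 − 1 = 0.068434.
Solve (1 + r/52)^52 = 1.068434: r/52 = 1.068434^(1/52) − 1 = 0.001274, so r = 0.066236 = 6.6236%.

6.6236%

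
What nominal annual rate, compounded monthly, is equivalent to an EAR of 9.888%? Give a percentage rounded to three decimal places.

9.466%

(1 + r/12)^12 − 1 = 0.09888, so 1 + r/12 = 1.09888^(1/12).
r/12 = 0.007889, so r = 0.094663 = 9.466%.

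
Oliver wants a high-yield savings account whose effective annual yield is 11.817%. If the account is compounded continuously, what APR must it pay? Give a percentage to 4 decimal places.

11.1693%

Continuous: nominal r satisfies e^r − 1 = 0.11817.
r = ln(1 + 0.11817) = ln(1.11817) = 0.111693 = 11.1693%.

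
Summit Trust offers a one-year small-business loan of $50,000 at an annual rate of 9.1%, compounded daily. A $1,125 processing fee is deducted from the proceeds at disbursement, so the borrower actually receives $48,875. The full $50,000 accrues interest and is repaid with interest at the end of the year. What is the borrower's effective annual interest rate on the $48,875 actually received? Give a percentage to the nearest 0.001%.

12.047%

Amount owed after one year: 50,000 × (1 + 0.091/365)^365 = 50,000 × 1.095257 = $54,762.83.
Effective rate on net proceeds: 54,762.83 / 48,875 − 1 = 0.120467 = 12.047%.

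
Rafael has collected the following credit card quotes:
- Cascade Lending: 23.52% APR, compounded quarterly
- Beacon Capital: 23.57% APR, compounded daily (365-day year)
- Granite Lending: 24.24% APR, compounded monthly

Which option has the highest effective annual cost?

Cascade Lending: (1 + 0.2352/4)^4 − 1 = 25.677%
Beacon Capital: (1 + 0.2357/365)^365 − 1 = 26.570%
Granite Lending: (1 + 0.2424/12)^12 − 1 = 27.123%
The highest effective annual rate is Granite Lending at 27.123%.

Granite Lending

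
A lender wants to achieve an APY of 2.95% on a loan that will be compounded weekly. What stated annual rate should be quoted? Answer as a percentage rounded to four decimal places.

(1 + r/52)^52 − 1 = 0.0295, so 1 + r/52 = 1.0295^(1/52).
r/52 = 0.000559, so r = 0.029081 = 2.9081%.

2.9081%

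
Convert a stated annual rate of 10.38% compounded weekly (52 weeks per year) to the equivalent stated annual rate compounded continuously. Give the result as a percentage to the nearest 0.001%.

EAR = (1 + 0.1038/52)^52 − 1 = 0.109264.
Equivalent continuous rate: r = ln(1 + 0.109264) = 0.103697 = 10.370%.

10.370%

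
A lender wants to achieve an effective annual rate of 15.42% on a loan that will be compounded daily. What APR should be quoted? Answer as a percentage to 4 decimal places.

14.3436%

(1 + r/365)^365 − 1 = 0.1542, so 1 + r/365 = 1.1542^(1/365).
r/365 = 0.000393, so r = 0.143436 = 14.3436%.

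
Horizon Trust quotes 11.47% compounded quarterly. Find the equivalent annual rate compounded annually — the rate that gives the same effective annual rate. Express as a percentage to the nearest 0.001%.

11.973%

EAR = (1 + 0.1147/4)^4 − 1 = 0.119729.
Compounded annually, the equivalent nominal rate is the EAR itself: 11.973%.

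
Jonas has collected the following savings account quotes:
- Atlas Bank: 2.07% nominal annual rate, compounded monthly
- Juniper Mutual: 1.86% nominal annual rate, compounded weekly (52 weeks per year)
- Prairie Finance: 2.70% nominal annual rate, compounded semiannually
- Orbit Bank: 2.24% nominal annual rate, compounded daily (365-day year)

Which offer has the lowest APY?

Juniper Mutual

Atlas Bank: (1 + 0.0207/12)^12 − 1 = 2.090%
Juniper Mutual: (1 + 0.0186/52)^52 − 1 = 1.877%
Prairie Finance: (1 + 0.0270/2)^2 − 1 = 2.718%
Orbit Bank: (1 + 0.0224/365)^365 − 1 = 2.265%
The lowest effective annual rate is Juniper Mutual at 1.877%.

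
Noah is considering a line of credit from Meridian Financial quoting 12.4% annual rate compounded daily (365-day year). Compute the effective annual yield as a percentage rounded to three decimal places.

EAR = (1 + 0.124/365)^365 − 1.
= (1 + 0.000340)^365 − 1 = 1.131992 − 1 = 13.199%.

13.199%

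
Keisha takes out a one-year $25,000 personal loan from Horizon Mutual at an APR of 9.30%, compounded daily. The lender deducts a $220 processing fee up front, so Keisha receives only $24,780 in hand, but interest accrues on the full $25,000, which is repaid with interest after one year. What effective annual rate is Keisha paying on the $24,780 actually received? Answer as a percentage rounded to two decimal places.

10.72%

Amount owed after one year: 25,000 × (1 + 0.0930/365)^365 = 25,000 × 1.097449 = $27,436.22.
Effective rate on net proceeds: 27,436.22 / 24,780 − 1 = 0.107192 = 10.72%.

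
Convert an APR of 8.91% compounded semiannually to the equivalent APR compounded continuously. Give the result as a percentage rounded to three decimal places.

EAR = (1 + 0.0891/2)^2 − 1 = 0.091085.
Equivalent continuous rate: r = ln(1 + 0.091085) = 0.087172 = 8.717%.

8.717%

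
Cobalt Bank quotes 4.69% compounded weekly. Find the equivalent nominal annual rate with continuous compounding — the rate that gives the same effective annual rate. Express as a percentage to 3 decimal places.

4.688%

EAR = (1 + 0.0469/52)^52 − 1 = 0.047995.
Equivalent continuous rate: r = ln(1 + 0.047995) = 0.046879 = 4.688%.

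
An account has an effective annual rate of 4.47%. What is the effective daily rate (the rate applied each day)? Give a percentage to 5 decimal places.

0.01198%

The per-day rate i satisfies (1 + i)^365 = 1 + 0.0447.
i = 1.0447^(1/365) − 1 = 0.0001198 = 0.01198%.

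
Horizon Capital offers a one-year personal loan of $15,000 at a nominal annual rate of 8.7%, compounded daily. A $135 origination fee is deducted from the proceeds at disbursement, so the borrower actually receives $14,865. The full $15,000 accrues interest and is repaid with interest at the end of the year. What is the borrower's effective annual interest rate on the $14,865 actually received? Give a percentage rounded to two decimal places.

10.08%

Amount owed after one year: 15,000 × (1 + 0.087/365)^365 = 15,000 × 1.090885 = $16,363.28.
Effective rate on net proceeds: 16,363.28 / 14,865 − 1 = 0.100793 = 10.08%.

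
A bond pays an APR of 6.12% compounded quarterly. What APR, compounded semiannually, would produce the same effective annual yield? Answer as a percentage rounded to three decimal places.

EAR = (1 + 0.0612/4)^4 − 1 = 0.062619.
Solve (1 + r/2)^2 = 1.062619: r/2 = 1.062619^(1/2) − 1 = 0.030834, so r = 0.061668 = 6.167%.

6.167%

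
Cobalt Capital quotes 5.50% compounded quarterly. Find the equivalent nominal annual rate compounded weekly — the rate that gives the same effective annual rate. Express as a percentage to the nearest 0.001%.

EAR = (1 + 0.0550/4)^4 − 1 = 0.056145.
Solve (1 + r/52)^52 = 1.056145: r/52 = 1.056145^(1/52) − 1 = 0.001051, so r = 0.054654 = 5.465%.

5.465%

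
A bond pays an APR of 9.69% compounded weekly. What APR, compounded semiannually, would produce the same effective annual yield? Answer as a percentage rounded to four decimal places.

9.9191%

EAR = (1 + 0.0969/52)^52 − 1 = 0.101651.
Solve (1 + r/2)^2 = 1.101651: r/2 = 1.101651^(1/2) − 1 = 0.049596, so r = 0.099191 = 9.9191%.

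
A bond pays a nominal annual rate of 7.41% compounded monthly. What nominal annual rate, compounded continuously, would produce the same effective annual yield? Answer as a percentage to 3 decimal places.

7.387%

EAR = (1 + 0.0741/12)^12 − 1 = 0.076669.
Equivalent continuous rate: r = ln(1 + 0.076669) = 0.073872 = 7.387%.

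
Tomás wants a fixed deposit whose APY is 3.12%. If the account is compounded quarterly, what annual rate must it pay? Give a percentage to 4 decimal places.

(1 + r/4)^4 − 1 = 0.0312, so 1 + r/4 = 1.0312^(1/4).
r/4 = 0.007710, so r = 0.030841 = 3.0841%.

3.0841%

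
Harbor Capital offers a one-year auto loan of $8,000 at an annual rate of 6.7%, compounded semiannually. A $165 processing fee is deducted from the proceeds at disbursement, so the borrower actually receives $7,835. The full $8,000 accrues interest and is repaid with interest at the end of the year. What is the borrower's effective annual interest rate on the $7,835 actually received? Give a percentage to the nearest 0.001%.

Amount owed after one year: 8,000 × (1 + 0.067/2)^2 = 8,000 × 1.068122 = $8,544.98.
Effective rate on net proceeds: 8,544.98 / 7,835 − 1 = 0.090616 = 9.062%.

9.062%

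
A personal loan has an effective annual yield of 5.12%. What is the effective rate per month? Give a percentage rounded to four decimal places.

The per-month rate i satisfies (1 + i)^12 = 1 + 0.0512.
i = 1.0512^(1/12) − 1 = 0.0041697 = 0.4170%.

0.4170%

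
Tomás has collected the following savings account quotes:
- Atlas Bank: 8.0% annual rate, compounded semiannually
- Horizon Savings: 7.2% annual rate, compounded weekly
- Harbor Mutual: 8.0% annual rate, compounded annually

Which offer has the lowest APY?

Horizon Savings

Atlas Bank: (1 + 0.080/2)^2 − 1 = 8.160%
Horizon Savings: (1 + 0.072/52)^52 − 1 = 7.460%
Harbor Mutual: compounded annually, EAR = 8.000%
The lowest effective annual rate is Horizon Savings at 7.460%.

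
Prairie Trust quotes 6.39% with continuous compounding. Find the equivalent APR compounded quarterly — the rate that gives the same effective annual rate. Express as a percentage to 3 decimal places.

EAR under continuous compounding: e^0.0639 − 1 = 0.065986.
Solve (1 + r/4)^4 = 1.065986: r/4 = 1.065986^(1/4) − 1 = 0.016103, so r = 0.064413 = 6.441%.

6.441%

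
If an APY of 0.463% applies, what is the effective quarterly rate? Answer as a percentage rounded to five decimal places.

The per-quarter rate i satisfies (1 + i)^4 = 1 + 0.00463.
i = 1.00463^(1/4) − 1 = 0.0011555 = 0.11555%.

0.11555%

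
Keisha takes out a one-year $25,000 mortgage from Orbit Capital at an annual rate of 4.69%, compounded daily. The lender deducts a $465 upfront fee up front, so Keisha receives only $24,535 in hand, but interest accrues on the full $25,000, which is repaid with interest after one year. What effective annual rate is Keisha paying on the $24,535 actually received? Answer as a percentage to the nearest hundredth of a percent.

Amount owed after one year: 25,000 × (1 + 0.0469/365)^365 = 25,000 × 1.048014 = $26,200.35.
Effective rate on net proceeds: 26,200.35 / 24,535 − 1 = 0.067877 = 6.79%.

6.79%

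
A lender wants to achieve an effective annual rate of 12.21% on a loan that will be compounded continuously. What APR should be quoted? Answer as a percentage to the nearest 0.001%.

Continuous: nominal r satisfies e^r − 1 = 0.1221.
r = ln(1 + 0.1221) = ln(1.1221) = 0.115202 = 11.520%.

11.520%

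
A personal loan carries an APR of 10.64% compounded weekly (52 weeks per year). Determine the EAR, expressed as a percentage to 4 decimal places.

EAR = (1 + 0.1064/52)^52 − 1.
= (1 + 0.002046)^52 − 1 = 1.112146 − 1 = 11.2146%.

11.2146%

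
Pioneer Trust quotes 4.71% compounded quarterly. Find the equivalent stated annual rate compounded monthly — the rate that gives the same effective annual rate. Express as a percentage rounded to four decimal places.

4.6916%

EAR = (1 + 0.0471/4)^4 − 1 = 0.047938.
Solve (1 + r/12)^12 = 1.047938: r/12 = 1.047938^(1/12) − 1 = 0.003910, so r = 0.046916 = 4.6916%.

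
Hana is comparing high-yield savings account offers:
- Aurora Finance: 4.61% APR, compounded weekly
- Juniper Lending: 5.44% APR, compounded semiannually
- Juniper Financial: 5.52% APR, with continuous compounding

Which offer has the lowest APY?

Aurora Finance: (1 + 0.0461/52)^52 − 1 = 4.716%
Juniper Lending: (1 + 0.0544/2)^2 − 1 = 5.514%
Juniper Financial: e^0.0552 − 1 = 5.675%
The lowest effective annual rate is Aurora Finance at 4.716%.

Aurora Finance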